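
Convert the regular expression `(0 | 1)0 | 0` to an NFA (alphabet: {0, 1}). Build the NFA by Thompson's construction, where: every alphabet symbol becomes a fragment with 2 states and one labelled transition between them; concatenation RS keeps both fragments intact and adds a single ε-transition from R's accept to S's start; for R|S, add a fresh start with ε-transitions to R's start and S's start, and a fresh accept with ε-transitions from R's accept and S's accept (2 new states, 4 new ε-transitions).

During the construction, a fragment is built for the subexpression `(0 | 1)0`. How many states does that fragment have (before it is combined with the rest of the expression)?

8

Fragment for `(0 | 1)0`:
Each of the 3 symbol leaves contributes a 2-state fragment.
  0 | 1 — 6 states
  (0 | 1)0 — 8 states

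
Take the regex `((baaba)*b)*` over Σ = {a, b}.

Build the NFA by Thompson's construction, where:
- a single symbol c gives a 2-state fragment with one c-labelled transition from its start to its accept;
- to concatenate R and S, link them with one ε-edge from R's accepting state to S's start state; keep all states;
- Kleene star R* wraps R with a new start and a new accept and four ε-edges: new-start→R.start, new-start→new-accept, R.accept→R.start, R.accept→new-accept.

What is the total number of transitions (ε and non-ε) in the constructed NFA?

By structural recursion:
Each of the 6 symbol leaves contributes 1 transition (1 symbol, 0 ε).
  baaba = 9 transitions (5 symbol, 4 ε)
  (baaba)* = 13 transitions (5 symbol, 8 ε)
  (baaba)*b = 15 transitions (6 symbol, 9 ε)
  ((baaba)*b)* = 19 transitions (6 symbol, 13 ε)

19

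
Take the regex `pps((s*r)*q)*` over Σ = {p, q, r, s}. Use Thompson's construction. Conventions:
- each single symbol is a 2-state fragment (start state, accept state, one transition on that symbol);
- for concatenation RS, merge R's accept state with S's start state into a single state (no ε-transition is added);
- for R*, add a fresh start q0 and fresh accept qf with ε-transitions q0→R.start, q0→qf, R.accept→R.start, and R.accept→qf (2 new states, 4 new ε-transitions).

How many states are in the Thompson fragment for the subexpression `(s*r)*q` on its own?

Fragment for `(s*r)*q`:
Each of the 3 symbol leaves contributes a 2-state fragment.
  s* → 4 states
  s*r → 5 states
  (s*r)* → 7 states
  (s*r)*q → 8 states

8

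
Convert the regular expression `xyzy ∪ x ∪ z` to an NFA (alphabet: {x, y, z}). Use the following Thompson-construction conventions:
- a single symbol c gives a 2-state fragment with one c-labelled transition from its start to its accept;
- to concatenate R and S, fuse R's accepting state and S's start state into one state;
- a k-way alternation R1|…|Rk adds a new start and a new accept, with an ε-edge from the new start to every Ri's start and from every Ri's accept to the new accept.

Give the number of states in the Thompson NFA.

11

Building bottom-up:
Each of the 6 symbol leaves contributes a 2-state fragment.
  xyzy = 5 states
  xyzy ∪ x ∪ z = 11 states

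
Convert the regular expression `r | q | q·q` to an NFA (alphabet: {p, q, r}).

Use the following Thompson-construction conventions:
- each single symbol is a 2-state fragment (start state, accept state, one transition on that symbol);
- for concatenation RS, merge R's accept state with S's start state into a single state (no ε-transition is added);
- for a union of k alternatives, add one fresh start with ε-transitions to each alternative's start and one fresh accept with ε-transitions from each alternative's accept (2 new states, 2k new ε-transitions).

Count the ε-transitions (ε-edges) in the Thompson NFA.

Building bottom-up:
Each of the 4 symbol leaves contributes 0 ε-transitions.
  q·q → 0 ε-transitions
  r | q | q·q → 6 ε-transitions

6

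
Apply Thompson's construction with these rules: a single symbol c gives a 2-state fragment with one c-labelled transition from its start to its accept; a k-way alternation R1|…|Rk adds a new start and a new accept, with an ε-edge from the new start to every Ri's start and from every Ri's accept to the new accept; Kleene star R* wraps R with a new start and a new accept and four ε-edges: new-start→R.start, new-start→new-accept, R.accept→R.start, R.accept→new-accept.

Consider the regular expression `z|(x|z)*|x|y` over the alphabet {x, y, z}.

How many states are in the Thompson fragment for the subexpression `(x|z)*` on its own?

8

Fragment for `(x|z)*`:
Each of the 2 symbol leaves contributes a 2-state fragment.
  x|z — 6 states
  (x|z)* — 8 states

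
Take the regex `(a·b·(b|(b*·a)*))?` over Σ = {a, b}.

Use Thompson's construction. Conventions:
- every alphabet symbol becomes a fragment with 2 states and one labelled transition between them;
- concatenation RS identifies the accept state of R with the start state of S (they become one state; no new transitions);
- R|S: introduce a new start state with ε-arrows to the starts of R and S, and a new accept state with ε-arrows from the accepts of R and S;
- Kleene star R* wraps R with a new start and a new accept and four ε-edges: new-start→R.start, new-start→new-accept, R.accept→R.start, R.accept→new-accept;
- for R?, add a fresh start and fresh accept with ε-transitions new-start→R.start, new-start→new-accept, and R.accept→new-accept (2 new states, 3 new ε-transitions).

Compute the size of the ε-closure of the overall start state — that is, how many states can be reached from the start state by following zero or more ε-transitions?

Work bottom-up. For each fragment F, track |ε-closure(F.start)| and whether F's accept lies in that closure (i.e. whether F accepts ε). A single-symbol fragment has closure size 1 and does not accept ε.
  b* → C = 1 (new start) + 1 (body) + 1 (new accept) = 3
  b*·a → the left operand accepts ε, so the closure extends into the next operand (the shared merged state is already counted); C = 3 + (1−1) = 3
  (b*·a)* → new start has ε-edges to the inner start and to the new accept, so C = 2 + 3 = 5
  b|(b*·a)* → new start ε-reaches every alternative's start; at least one alternative accepts ε, so the union's new accept is reached too: C = 1 + 1 + 5 + 1 = 8
  a·b·(b|(b*·a)*) → same as the first factor's closure: C = 1
  (a·b·(b|(b*·a)*))? → new start has ε-edges to the inner start and to the new accept, so C = 2 + 1 = 3

3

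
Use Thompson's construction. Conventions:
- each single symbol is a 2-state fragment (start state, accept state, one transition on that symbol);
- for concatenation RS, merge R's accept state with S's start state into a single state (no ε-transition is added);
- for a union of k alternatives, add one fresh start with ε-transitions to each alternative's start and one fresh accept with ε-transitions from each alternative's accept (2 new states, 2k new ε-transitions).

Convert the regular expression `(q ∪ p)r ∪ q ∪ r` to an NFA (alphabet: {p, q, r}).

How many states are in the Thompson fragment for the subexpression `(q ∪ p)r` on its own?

Fragment for `(q ∪ p)r`:
Each of the 3 symbol leaves contributes a 2-state fragment.
  q ∪ p = 6 states
  (q ∪ p)r = 7 states

7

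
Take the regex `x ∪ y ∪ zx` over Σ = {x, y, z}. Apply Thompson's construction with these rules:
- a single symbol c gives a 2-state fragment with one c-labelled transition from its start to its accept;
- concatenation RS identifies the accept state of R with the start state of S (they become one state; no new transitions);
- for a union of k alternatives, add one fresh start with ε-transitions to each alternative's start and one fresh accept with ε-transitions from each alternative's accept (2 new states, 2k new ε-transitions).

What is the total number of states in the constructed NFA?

Building bottom-up:
Each of the 4 symbol leaves contributes a 2-state fragment.
  zx = 3 states
  x ∪ y ∪ zx = 9 states

9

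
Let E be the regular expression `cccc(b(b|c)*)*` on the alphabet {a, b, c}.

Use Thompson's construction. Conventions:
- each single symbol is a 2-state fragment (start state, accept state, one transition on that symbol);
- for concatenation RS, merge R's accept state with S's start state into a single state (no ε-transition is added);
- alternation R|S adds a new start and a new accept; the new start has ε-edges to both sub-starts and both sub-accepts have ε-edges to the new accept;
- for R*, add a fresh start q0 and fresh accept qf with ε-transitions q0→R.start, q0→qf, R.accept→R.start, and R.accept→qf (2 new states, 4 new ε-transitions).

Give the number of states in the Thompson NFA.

15

Bottom-up over the parse tree:
Each of the 7 symbol leaves contributes a 2-state fragment.
  b|c : 6 states
  (b|c)* : 8 states
  b(b|c)* : 9 states
  (b(b|c)*)* : 11 states
  cccc(b(b|c)*)* : 15 states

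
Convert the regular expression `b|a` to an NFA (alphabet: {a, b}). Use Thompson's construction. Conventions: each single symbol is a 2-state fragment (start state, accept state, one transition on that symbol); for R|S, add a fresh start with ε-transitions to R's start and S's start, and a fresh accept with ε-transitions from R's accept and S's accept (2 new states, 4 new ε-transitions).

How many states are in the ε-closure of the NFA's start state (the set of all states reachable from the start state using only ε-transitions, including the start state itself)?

3

Work bottom-up. For each fragment F, track |ε-closure(F.start)| and whether F's accept lies in that closure (i.e. whether F accepts ε). A single-symbol fragment has closure size 1 and does not accept ε.
  b|a → new start ε-reaches every alternative's start; none of them accept ε, so the new accept is not reached: C = 1 + 1 + 1 = 3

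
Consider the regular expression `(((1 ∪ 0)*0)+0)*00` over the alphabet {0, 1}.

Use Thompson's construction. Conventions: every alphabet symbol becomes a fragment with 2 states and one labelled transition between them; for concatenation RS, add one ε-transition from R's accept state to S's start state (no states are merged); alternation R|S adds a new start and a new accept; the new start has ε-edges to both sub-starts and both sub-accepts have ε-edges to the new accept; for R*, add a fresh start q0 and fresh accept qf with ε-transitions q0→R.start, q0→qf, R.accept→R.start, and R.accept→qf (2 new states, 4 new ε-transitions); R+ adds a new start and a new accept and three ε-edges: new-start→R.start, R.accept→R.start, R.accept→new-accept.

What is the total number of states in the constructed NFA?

20

Building bottom-up:
Each of the 6 symbol leaves contributes a 2-state fragment.
  1 ∪ 0 = 6 states
  (1 ∪ 0)* = 8 states
  (1 ∪ 0)*0 = 10 states
  ((1 ∪ 0)*0)+ = 12 states
  ((1 ∪ 0)*0)+0 = 14 states
  (((1 ∪ 0)*0)+0)* = 16 states
  (((1 ∪ 0)*0)+0)*00 = 20 states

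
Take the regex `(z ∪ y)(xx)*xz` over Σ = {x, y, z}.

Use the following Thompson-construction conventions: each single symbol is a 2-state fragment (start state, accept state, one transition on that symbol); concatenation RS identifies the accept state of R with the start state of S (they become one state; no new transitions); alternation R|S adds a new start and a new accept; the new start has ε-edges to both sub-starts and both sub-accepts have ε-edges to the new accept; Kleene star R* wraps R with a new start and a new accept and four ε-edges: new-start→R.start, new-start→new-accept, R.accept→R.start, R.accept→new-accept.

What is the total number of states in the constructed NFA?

Bottom-up over the parse tree:
Each of the 6 symbol leaves contributes a 2-state fragment.
  z ∪ y : 6 states
  xx : 3 states
  (xx)* : 5 states
  (z ∪ y)(xx)*xz : 12 states

12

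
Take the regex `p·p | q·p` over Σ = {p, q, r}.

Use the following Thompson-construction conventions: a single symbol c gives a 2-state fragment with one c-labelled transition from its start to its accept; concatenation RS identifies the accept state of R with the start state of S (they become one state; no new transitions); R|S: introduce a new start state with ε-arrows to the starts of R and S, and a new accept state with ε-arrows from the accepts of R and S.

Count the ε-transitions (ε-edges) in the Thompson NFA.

4

By structural recursion:
Each of the 4 symbol leaves contributes 0 ε-transitions.
  p·p — 0 ε-transitions
  q·p — 0 ε-transitions
  p·p | q·p — 4 ε-transitions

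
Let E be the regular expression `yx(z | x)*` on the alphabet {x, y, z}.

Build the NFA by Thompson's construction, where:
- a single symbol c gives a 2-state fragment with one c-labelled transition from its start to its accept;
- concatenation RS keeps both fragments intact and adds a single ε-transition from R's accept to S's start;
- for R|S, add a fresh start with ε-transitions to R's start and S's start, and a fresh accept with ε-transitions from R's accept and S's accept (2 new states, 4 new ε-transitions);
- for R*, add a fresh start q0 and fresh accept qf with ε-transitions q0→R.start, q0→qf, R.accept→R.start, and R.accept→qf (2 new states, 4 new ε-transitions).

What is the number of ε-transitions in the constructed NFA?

10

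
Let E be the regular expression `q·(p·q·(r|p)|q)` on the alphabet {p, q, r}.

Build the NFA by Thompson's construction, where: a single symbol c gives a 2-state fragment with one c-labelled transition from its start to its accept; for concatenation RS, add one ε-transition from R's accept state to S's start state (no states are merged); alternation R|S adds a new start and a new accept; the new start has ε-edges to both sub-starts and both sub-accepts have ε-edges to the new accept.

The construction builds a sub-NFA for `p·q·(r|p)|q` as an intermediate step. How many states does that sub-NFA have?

Fragment for `p·q·(r|p)|q`:
Each of the 5 symbol leaves contributes a 2-state fragment.
  r|p → 6 states
  p·q·(r|p) → 10 states
  p·q·(r|p)|q → 14 states

14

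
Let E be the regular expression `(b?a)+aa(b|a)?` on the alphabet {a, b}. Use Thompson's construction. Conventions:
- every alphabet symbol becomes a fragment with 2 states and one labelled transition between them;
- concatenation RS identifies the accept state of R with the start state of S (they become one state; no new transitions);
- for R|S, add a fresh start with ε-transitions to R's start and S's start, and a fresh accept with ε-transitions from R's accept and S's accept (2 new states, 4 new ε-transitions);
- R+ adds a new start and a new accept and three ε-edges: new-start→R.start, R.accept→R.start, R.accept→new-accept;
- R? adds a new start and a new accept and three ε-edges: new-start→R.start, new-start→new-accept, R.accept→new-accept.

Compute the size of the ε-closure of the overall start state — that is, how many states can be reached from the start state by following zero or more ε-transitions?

Compute the ε-closure size of each fragment's start state recursively; a symbol fragment's start has no outgoing ε-edge, so its closure is just itself (size 1).
  b? : new start has ε-edges to the inner start and to the new accept, so |ε-closure| = 2 + 1 = 3
  b?a : the left operand accepts ε, so the closure extends into the next operand (the shared merged state is already counted); |ε-closure| = 3 + (1−1) = 3
  (b?a)+ : |ε-closure| = 1 + 3 = 4 (the body doesn't accept ε, so the new accept is not reached)
  b|a : new start ε-reaches every alternative's start; none of them accept ε, so the new accept is not reached: |ε-closure| = 1 + 1 + 1 = 3
  (b|a)? : new start has ε-edges to the inner start and to the new accept, so |ε-closure| = 2 + 3 = 5
  (b?a)+aa(b|a)? : same as the first factor's closure: |ε-closure| = 4

4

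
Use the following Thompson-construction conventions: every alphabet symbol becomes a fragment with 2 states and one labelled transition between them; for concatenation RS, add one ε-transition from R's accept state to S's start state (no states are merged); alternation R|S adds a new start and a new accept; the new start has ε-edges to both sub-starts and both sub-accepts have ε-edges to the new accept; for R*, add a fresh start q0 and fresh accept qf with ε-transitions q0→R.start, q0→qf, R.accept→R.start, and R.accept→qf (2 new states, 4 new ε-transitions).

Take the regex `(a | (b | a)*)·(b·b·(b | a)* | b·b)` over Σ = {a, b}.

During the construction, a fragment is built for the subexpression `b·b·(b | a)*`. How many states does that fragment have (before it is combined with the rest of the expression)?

Fragment for `b·b·(b | a)*`:
Each of the 4 symbol leaves contributes a 2-state fragment.
  b | a — 6 states
  (b | a)* — 8 states
  b·b·(b | a)* — 12 states

12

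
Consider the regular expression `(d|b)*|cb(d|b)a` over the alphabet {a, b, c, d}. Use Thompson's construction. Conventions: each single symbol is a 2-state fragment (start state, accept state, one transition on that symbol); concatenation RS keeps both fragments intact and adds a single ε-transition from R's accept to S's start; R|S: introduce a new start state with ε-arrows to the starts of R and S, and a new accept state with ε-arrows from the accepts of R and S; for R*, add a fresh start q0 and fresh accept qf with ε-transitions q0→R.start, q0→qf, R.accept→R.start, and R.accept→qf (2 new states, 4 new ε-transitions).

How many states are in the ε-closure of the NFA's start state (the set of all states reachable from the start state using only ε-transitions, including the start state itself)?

Work bottom-up. For each fragment F, track |ε-closure(F.start)| and whether F's accept lies in that closure (i.e. whether F accepts ε). A single-symbol fragment has closure size 1 and does not accept ε.
  d|b — new start ε-reaches every alternative's start; none of them accept ε, so the new accept is not reached: |closure| = 1 + 1 + 1 = 3
  (d|b)* — new start has ε-edges to the inner start and to the new accept, so |closure| = 2 + 3 = 5
  d|b — |closure| = 1 + 1 + 1 = 3 (the new accept is not ε-reachable since no branch accepts ε)
  cb(d|b)a — same as the first factor's closure: |closure| = 1
  (d|b)*|cb(d|b)a — new start ε-reaches every alternative's start; at least one alternative accepts ε, so the union's new accept is reached too: |closure| = 1 + 5 + 1 + 1 = 8

8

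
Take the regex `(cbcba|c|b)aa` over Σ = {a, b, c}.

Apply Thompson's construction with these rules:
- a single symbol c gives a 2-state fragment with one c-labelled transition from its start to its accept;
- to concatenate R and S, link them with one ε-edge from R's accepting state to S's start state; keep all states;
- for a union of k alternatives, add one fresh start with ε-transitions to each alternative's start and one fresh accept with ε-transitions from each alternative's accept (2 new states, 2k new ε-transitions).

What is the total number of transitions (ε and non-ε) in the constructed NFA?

By structural recursion:
Each of the 9 symbol leaves contributes 1 transition (1 symbol, 0 ε).
  cbcba : 9 transitions (5 symbol, 4 ε)
  cbcba|c|b : 17 transitions (7 symbol, 10 ε)
  (cbcba|c|b)aa : 21 transitions (9 symbol, 12 ε)

21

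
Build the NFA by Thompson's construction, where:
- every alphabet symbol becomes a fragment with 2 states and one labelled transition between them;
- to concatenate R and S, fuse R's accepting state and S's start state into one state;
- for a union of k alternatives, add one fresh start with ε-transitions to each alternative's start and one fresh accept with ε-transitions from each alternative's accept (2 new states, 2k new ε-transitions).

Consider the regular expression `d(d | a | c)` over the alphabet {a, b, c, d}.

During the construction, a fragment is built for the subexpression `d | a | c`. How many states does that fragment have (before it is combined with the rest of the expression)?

8

Fragment for `d | a | c`:
Each of the 3 symbol leaves contributes a 2-state fragment.
  d | a | c = 8 states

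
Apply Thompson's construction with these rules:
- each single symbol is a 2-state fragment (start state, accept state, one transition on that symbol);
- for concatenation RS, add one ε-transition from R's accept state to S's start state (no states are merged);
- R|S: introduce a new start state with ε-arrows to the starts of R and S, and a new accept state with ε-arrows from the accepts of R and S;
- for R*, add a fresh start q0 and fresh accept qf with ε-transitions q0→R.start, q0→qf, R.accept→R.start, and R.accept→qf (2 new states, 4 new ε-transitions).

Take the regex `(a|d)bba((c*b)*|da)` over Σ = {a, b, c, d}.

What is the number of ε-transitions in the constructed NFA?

22

Bottom-up over the parse tree:
Each of the 9 symbol leaves contributes 0 ε-transitions.
  a|d — 4 ε-transitions
  c* — 4 ε-transitions
  c*b — 5 ε-transitions
  (c*b)* — 9 ε-transitions
  da — 1 ε-transition
  (c*b)*|da — 14 ε-transitions
  (a|d)bba((c*b)*|da) — 22 ε-transitions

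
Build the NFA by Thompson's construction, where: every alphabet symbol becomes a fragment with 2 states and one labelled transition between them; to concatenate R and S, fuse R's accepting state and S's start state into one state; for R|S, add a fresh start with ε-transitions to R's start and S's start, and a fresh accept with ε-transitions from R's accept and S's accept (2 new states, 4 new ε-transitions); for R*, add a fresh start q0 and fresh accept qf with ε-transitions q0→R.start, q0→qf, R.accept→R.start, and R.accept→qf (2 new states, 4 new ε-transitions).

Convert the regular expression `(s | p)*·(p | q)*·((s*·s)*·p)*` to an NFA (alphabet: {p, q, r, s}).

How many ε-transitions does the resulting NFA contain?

Bottom-up over the parse tree:
Each of the 7 symbol leaves contributes 0 ε-transitions.
  s | p — 4 ε-transitions
  (s | p)* — 8 ε-transitions
  p | q — 4 ε-transitions
  (p | q)* — 8 ε-transitions
  s* — 4 ε-transitions
  s*·s — 4 ε-transitions
  (s*·s)* — 8 ε-transitions
  (s*·s)*·p — 8 ε-transitions
  ((s*·s)*·p)* — 12 ε-transitions
  (s | p)*·(p | q)*·((s*·s)*·p)* — 28 ε-transitions

28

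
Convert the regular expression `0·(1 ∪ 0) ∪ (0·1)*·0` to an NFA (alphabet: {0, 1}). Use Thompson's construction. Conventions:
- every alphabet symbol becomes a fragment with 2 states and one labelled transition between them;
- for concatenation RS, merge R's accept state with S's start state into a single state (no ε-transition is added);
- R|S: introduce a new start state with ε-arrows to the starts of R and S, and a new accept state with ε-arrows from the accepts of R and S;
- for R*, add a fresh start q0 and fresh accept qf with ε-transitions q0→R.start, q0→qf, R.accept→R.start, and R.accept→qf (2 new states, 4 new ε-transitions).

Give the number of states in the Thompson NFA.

Bottom-up over the parse tree:
Each of the 6 symbol leaves contributes a 2-state fragment.
  1 ∪ 0 → 6 states
  0·(1 ∪ 0) → 7 states
  0·1 → 3 states
  (0·1)* → 5 states
  (0·1)*·0 → 6 states
  0·(1 ∪ 0) ∪ (0·1)*·0 → 15 states

15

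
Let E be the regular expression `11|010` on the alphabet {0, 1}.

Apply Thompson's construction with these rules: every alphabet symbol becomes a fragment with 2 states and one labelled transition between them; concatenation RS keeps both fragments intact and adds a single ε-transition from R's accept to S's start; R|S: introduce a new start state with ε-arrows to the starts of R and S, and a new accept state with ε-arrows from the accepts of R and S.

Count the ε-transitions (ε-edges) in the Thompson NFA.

Per subexpression:
Each of the 5 symbol leaves contributes 0 ε-transitions.
  11 → 1 ε-transition
  010 → 2 ε-transitions
  11|010 → 7 ε-transitions

7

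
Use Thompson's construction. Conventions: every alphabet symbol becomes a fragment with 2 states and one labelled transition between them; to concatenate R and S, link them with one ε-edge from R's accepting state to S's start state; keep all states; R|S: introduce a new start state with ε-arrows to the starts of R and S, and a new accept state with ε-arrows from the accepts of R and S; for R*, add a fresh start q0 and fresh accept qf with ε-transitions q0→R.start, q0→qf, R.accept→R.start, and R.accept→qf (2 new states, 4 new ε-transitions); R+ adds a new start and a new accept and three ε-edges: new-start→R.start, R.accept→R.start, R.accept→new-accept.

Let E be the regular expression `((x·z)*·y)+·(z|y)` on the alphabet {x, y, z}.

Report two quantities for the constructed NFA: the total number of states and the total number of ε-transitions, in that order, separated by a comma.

Bottom-up over the parse tree:
Each of the 5 symbol leaves contributes 2 states and 0 ε-transitions.
  x·z — 4 states, 1 ε-transition
  (x·z)* — 6 states, 5 ε-transitions
  (x·z)*·y — 8 states, 6 ε-transitions
  ((x·z)*·y)+ — 10 states, 9 ε-transitions
  z|y — 6 states, 4 ε-transitions
  ((x·z)*·y)+·(z|y) — 16 states, 14 ε-transitions

16, 14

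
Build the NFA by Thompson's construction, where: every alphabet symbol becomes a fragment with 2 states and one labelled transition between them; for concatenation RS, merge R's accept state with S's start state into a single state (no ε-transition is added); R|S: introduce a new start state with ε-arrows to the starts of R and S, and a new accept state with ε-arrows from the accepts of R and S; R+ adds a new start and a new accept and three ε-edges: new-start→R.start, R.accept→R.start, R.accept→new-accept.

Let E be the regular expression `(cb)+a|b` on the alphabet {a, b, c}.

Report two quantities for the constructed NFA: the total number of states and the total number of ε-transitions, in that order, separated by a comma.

10, 7

Per subexpression:
Each of the 4 symbol leaves contributes 2 states and 0 ε-transitions.
  cb : 3 states, 0 ε-transitions
  (cb)+ : 5 states, 3 ε-transitions
  (cb)+a : 6 states, 3 ε-transitions
  (cb)+a|b : 10 states, 7 ε-transitions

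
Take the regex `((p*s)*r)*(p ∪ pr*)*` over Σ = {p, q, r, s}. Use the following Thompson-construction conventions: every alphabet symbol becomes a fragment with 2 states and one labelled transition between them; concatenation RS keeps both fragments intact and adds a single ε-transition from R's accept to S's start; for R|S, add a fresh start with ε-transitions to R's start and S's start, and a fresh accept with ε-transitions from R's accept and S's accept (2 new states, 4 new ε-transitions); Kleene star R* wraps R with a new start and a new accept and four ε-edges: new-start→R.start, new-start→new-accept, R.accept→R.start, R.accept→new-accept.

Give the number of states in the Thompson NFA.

24

By structural recursion:
Each of the 6 symbol leaves contributes a 2-state fragment.
  p* = 4 states
  p*s = 6 states
  (p*s)* = 8 states
  (p*s)*r = 10 states
  ((p*s)*r)* = 12 states
  r* = 4 states
  pr* = 6 states
  p ∪ pr* = 10 states
  (p ∪ pr*)* = 12 states
  ((p*s)*r)*(p ∪ pr*)* = 24 states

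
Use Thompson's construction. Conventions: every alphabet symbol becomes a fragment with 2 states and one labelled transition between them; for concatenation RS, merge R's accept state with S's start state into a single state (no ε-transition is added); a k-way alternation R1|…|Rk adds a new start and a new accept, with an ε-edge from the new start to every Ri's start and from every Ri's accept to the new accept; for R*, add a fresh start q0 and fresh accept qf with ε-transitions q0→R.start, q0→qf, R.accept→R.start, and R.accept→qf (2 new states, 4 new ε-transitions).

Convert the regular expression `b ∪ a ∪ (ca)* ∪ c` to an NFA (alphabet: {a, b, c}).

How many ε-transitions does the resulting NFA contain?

12

By structural recursion:
Each of the 5 symbol leaves contributes 0 ε-transitions.
  ca : 0 ε-transitions
  (ca)* : 4 ε-transitions
  b ∪ a ∪ (ca)* ∪ c : 12 ε-transitions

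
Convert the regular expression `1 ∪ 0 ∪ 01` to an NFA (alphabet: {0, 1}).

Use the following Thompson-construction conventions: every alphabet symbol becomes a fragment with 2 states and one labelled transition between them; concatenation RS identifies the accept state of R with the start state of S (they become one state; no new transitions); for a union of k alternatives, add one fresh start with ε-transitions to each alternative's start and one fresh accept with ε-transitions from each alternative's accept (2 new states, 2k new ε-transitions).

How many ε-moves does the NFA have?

6

Building bottom-up:
Each of the 4 symbol leaves contributes 0 ε-transitions.
  01 = 0 ε-transitions
  1 ∪ 0 ∪ 01 = 6 ε-transitions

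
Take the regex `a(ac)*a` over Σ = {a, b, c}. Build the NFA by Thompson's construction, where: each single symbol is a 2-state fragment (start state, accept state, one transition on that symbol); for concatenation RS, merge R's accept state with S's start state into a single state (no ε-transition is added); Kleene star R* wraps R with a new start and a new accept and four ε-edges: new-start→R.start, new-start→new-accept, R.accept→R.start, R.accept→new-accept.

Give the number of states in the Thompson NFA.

By structural recursion:
Each of the 4 symbol leaves contributes a 2-state fragment.
  ac — 3 states
  (ac)* — 5 states
  a(ac)*a — 7 states

7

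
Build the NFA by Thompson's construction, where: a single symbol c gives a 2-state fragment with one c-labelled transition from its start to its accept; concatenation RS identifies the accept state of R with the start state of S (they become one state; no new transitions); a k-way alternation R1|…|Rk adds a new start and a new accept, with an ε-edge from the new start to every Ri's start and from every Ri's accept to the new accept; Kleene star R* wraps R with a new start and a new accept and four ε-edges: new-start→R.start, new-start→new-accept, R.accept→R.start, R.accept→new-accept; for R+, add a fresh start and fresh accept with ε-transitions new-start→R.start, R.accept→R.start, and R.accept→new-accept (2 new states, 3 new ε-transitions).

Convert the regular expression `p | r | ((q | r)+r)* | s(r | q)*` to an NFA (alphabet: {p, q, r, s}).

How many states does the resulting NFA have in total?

Per subexpression:
Each of the 8 symbol leaves contributes a 2-state fragment.
  q | r : 6 states
  (q | r)+ : 8 states
  (q | r)+r : 9 states
  ((q | r)+r)* : 11 states
  r | q : 6 states
  (r | q)* : 8 states
  s(r | q)* : 9 states
  p | r | ((q | r)+r)* | s(r | q)* : 26 states

26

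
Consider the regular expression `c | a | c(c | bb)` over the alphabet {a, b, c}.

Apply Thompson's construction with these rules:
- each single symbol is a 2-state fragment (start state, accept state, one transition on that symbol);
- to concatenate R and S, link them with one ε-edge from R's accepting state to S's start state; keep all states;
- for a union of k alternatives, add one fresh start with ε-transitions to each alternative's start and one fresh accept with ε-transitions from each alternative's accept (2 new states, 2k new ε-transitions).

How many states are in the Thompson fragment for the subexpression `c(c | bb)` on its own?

Fragment for `c(c | bb)`:
Each of the 4 symbol leaves contributes a 2-state fragment.
  bb — 4 states
  c | bb — 8 states
  c(c | bb) — 10 states

10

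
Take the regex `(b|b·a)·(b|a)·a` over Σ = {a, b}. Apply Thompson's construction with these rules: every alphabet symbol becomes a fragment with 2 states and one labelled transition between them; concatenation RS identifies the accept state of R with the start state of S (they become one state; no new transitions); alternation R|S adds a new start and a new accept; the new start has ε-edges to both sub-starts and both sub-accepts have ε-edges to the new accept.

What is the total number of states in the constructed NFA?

By structural recursion:
Each of the 6 symbol leaves contributes a 2-state fragment.
  b·a → 3 states
  b|b·a → 7 states
  b|a → 6 states
  (b|b·a)·(b|a)·a → 13 states

13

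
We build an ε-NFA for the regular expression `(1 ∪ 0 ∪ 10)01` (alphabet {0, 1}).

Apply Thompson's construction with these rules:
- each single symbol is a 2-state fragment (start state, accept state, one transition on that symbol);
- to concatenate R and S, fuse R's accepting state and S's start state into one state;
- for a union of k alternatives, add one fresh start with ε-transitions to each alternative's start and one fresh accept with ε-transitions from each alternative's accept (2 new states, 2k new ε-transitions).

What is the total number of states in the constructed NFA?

11

Building bottom-up:
Each of the 6 symbol leaves contributes a 2-state fragment.
  10 → 3 states
  1 ∪ 0 ∪ 10 → 9 states
  (1 ∪ 0 ∪ 10)01 → 11 states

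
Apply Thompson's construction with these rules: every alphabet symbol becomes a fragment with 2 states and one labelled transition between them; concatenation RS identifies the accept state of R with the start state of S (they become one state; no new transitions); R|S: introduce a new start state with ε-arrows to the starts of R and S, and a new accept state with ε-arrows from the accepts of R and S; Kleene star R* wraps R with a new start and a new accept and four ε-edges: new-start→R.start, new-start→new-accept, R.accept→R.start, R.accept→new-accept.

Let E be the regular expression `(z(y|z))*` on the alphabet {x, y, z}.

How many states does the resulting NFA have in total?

9

Per subexpression:
Each of the 3 symbol leaves contributes a 2-state fragment.
  y|z → 6 states
  z(y|z) → 7 states
  (z(y|z))* → 9 states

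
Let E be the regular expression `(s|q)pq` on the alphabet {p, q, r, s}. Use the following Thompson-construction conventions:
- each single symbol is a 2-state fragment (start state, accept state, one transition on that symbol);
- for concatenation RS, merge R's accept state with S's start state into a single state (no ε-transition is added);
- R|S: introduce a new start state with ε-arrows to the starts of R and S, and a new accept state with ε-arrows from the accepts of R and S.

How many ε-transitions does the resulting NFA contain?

4

Bottom-up over the parse tree:
Each of the 4 symbol leaves contributes 0 ε-transitions.
  s|q — 4 ε-transitions
  (s|q)pq — 4 ε-transitions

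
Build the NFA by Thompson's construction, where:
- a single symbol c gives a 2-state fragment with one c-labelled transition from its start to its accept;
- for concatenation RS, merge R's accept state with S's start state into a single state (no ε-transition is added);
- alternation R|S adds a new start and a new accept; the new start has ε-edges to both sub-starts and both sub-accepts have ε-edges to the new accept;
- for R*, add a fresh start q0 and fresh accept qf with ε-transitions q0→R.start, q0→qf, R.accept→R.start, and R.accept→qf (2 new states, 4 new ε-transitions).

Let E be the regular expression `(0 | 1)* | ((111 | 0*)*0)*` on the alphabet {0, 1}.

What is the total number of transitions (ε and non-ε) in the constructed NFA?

35

By structural recursion:
Each of the 7 symbol leaves contributes 1 transition (1 symbol, 0 ε).
  0 | 1 → 6 transitions (2 symbol, 4 ε)
  (0 | 1)* → 10 transitions (2 symbol, 8 ε)
  111 → 3 transitions (3 symbol, 0 ε)
  0* → 5 transitions (1 symbol, 4 ε)
  111 | 0* → 12 transitions (4 symbol, 8 ε)
  (111 | 0*)* → 16 transitions (4 symbol, 12 ε)
  (111 | 0*)*0 → 17 transitions (5 symbol, 12 ε)
  ((111 | 0*)*0)* → 21 transitions (5 symbol, 16 ε)
  (0 | 1)* | ((111 | 0*)*0)* → 35 transitions (7 symbol, 28 ε)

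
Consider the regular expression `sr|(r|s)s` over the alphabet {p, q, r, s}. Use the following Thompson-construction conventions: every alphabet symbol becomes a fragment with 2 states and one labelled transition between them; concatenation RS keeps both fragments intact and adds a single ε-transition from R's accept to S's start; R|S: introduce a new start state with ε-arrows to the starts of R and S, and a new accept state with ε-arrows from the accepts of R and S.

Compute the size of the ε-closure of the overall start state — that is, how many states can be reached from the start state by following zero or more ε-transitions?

Work bottom-up. For each fragment F, track |ε-closure(F.start)| and whether F's accept lies in that closure (i.e. whether F accepts ε). A single-symbol fragment has closure size 1 and does not accept ε.
  sr : same as the first factor's closure: |ε-closure| = 1
  r|s : |ε-closure| = 1 + 1 + 1 = 3 (the new accept is not ε-reachable since no branch accepts ε)
  (r|s)s : |ε-closure| equals the left operand's closure size = 3 (its accept is not ε-reachable, so the closure stops there)
  sr|(r|s)s : |ε-closure| = 1 + 1 + 3 = 5 (the new accept is not ε-reachable since no branch accepts ε)

5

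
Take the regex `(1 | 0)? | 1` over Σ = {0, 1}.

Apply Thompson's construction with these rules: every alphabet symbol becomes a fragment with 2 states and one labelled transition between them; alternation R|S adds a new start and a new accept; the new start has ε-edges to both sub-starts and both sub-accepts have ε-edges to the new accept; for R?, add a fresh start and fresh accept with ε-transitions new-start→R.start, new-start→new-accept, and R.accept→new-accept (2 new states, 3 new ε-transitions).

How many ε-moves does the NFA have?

Building bottom-up:
Each of the 3 symbol leaves contributes 0 ε-transitions.
  1 | 0 : 4 ε-transitions
  (1 | 0)? : 7 ε-transitions
  (1 | 0)? | 1 : 11 ε-transitions

11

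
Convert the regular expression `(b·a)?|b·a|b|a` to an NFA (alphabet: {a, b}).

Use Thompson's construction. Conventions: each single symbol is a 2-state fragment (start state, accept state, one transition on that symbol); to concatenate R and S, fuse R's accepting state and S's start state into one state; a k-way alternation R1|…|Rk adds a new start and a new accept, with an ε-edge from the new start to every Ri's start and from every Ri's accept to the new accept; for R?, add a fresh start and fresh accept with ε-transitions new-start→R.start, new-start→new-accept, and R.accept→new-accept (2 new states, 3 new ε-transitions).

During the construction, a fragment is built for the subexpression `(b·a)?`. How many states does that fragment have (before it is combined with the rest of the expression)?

Fragment for `(b·a)?`:
Each of the 2 symbol leaves contributes a 2-state fragment.
  b·a : 3 states
  (b·a)? : 5 states

5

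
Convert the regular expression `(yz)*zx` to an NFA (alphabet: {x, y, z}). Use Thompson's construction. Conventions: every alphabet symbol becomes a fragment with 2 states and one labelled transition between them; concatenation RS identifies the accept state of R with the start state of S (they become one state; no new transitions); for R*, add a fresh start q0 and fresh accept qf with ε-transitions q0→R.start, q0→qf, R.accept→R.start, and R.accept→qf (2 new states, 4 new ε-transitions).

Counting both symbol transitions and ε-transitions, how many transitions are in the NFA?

8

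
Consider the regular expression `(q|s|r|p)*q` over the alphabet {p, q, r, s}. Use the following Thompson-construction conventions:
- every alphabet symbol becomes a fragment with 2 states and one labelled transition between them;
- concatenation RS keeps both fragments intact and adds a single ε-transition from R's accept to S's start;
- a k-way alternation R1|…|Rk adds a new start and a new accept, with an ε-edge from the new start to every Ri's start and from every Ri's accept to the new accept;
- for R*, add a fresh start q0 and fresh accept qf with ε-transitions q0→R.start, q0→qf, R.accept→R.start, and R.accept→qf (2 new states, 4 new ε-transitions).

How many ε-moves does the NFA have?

13

Building bottom-up:
Each of the 5 symbol leaves contributes 0 ε-transitions.
  q|s|r|p : 8 ε-transitions
  (q|s|r|p)* : 12 ε-transitions
  (q|s|r|p)*q : 13 ε-transitions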